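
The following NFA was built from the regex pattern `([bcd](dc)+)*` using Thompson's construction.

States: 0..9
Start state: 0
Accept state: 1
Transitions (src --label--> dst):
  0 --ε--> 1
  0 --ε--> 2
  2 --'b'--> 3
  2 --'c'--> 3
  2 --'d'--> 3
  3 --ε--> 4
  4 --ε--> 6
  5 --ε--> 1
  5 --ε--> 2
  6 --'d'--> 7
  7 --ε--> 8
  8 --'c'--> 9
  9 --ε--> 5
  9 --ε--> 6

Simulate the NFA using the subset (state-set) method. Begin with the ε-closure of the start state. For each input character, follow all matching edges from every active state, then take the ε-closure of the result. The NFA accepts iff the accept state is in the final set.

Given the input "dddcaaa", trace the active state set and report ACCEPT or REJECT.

start: ε-closure({0}) = {0,1,2}
'd' @ 1: {3,4,6}
'd' @ 2: {7,8}
'd' @ 3: {}  — state set empty
rest 'caaa' ignored (set empty)
after full input: {}  (accept=1 not in)

Answer: REJECT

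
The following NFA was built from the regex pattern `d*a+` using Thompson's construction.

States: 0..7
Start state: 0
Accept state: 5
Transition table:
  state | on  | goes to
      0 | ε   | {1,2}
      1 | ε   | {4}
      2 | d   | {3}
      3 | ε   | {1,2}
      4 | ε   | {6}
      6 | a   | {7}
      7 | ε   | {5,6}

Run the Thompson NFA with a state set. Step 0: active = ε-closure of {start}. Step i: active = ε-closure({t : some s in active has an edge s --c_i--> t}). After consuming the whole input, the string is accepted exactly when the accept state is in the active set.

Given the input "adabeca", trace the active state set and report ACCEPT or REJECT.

initial (ε-close {0}): {0,1,2,4,6}
'a' @ 1: {5,6,7}  [accepting]
'd' @ 2: {}  — no active states
rest 'abeca' ignored (set empty)
end set {} — state 5 not in

Answer: REJECT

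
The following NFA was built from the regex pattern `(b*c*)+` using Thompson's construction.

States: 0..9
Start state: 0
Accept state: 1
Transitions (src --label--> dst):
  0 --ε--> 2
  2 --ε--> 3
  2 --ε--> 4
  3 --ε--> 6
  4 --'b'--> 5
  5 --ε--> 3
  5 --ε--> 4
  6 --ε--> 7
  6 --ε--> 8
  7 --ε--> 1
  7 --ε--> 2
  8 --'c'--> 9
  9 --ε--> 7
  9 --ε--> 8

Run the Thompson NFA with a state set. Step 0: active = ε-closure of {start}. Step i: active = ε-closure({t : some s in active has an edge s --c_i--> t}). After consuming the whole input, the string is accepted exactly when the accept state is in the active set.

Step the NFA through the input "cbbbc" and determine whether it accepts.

Answer: ACCEPT

Steps:
initial (ε-close {0}): {0,1,2,3,4,6,7,8}
'c' @ 1: {1,2,3,4,6,7,8,9}  ✓accept
'b' @ 2: {1,2,3,4,5,6,7,8}  ✓accept
'b' @ 3: {1,2,3,4,5,6,7,8}  ✓accept
'b' @ 4: {1,2,3,4,5,6,7,8}  ✓accept
'c' @ 5: {1,2,3,4,6,7,8,9}  ✓accept
final: {1,2,3,4,6,7,8,9}; accept 1 in set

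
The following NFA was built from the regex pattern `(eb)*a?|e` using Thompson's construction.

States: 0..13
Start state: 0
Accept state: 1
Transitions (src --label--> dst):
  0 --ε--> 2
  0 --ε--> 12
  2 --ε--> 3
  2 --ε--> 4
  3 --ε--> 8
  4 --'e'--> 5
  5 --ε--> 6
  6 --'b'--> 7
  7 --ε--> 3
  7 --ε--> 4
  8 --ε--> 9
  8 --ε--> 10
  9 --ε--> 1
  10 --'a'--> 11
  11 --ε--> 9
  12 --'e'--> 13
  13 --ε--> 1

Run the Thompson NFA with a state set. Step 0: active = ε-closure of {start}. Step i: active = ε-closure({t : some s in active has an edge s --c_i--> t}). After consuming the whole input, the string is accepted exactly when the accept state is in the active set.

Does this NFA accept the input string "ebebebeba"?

initial (ε-close {0}): {0,1,2,3,4,8,9,10,12}
'e' @ 1: {1,5,6,13}  ✓accept
'b' @ 2: {1,3,4,7,8,9,10}  ✓accept
'e' @ 3: {5,6}
'b' @ 4: {1,3,4,7,8,9,10}  ✓accept
'e' @ 5: {5,6}
'b' @ 6: {1,3,4,7,8,9,10}  ✓accept
'e' @ 7: {5,6}
'b' @ 8: {1,3,4,7,8,9,10}  ✓accept
'a' @ 9: {1,9,11}  ✓accept
final: {1,9,11}; accept 1 in set

Answer: ACCEPT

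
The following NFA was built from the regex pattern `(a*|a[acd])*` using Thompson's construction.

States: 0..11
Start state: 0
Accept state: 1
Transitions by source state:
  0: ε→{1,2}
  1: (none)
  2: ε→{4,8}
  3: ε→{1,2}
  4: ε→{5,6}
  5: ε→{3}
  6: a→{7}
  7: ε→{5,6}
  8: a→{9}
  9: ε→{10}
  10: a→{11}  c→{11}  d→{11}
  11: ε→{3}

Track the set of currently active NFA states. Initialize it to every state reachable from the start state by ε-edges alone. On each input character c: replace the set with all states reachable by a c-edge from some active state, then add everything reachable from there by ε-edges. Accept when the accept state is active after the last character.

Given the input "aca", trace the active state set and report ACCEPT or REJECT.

S₀ = ε-closure({0}) = {0,1,2,3,4,5,6,8}
'a' @ 1: {1,2,3,4,5,6,7,8,9,10}  (accept∈set)
'c' @ 2: {1,2,3,4,5,6,8,11}  (accept∈set)
'a' @ 3: {1,2,3,4,5,6,7,8,9,10}  (accept∈set)
final: {1,2,3,4,5,6,7,8,9,10}; accept 1 in set

Answer: ACCEPT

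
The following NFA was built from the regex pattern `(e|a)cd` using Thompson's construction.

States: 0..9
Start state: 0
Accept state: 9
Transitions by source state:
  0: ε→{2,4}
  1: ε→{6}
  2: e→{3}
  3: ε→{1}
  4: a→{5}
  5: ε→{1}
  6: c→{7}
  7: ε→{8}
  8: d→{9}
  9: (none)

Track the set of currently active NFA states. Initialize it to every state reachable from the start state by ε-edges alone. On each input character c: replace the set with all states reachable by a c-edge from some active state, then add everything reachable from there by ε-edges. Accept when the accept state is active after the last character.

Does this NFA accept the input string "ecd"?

Answer: ACCEPT

Trace:
initial (ε-close {0}): {0,2,4}
'e' @ 1: {1,3,6}
'c' @ 2: {7,8}
'd' @ 3: {9}  (accept∈set)
end set {9} — state 9 in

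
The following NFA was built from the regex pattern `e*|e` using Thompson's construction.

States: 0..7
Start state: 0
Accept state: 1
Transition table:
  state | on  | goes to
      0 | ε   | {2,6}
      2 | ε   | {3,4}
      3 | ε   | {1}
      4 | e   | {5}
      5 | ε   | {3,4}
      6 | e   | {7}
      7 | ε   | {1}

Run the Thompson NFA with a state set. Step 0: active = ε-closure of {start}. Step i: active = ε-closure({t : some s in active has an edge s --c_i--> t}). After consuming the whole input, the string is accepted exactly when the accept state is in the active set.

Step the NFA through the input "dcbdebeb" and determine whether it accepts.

Answer: REJECT

Derivation:
S₀ = ε-closure({0}) = {0,1,2,3,4,6}
'd' @ 1: {}  — no active states
rest 'cbdebeb' ignored (set empty)
after full input: {}  (accept=1 not in)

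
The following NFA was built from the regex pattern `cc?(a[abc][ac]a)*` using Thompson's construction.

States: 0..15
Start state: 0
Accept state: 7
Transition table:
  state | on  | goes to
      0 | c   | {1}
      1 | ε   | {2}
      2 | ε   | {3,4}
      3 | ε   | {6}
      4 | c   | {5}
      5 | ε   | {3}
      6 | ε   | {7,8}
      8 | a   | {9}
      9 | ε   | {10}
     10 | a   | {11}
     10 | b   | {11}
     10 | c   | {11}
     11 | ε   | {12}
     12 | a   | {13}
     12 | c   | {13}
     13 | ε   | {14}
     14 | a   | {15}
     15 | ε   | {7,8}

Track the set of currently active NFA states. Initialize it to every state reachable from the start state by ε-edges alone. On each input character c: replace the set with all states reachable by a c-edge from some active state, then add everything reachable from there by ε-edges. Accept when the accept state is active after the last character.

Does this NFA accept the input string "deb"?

Answer: REJECT

Steps:
start: ε-closure({0}) = {0}
'd' @ 1: {}  — no active states
rest 'eb' ignored (set empty)
final: {}; accept 7 not in set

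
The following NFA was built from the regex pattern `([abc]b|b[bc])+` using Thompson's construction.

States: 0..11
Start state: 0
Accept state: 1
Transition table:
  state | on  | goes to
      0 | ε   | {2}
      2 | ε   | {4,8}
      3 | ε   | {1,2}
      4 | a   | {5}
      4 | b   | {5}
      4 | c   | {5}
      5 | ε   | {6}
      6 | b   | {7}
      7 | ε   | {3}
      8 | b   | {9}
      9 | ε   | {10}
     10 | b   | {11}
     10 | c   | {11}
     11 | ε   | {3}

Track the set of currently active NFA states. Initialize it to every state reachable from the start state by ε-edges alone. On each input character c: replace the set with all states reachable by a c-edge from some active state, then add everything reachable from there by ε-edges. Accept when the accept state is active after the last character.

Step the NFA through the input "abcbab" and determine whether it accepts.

Answer: ACCEPT

Steps:
start: ε-closure({0}) = {0,2,4,8}
'a' @ 1: {5,6}
'b' @ 2: {1,2,3,4,7,8}  [accepting]
'c' @ 3: {5,6}
'b' @ 4: {1,2,3,4,7,8}  [accepting]
'a' @ 5: {5,6}
'b' @ 6: {1,2,3,4,7,8}  [accepting]
end set {1,2,3,4,7,8} — state 1 in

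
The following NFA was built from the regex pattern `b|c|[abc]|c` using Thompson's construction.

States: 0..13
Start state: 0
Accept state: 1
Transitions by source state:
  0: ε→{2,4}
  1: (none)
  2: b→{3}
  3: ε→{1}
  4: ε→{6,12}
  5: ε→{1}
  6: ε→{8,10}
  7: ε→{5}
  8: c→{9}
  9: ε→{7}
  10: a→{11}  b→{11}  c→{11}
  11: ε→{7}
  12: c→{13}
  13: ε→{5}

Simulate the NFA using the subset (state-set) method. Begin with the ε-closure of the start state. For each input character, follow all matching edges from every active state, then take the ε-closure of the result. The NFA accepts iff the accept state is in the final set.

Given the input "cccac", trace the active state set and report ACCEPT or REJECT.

Answer: REJECT

Steps:
start: ε-closure({0}) = {0,2,4,6,8,10,12}
'c' @ 1: {1,5,7,9,11,13}  [accepting]
'c' @ 2: {}  — state set empty
rest 'cac' ignored (set empty)
after full input: {}  (accept=1 not in)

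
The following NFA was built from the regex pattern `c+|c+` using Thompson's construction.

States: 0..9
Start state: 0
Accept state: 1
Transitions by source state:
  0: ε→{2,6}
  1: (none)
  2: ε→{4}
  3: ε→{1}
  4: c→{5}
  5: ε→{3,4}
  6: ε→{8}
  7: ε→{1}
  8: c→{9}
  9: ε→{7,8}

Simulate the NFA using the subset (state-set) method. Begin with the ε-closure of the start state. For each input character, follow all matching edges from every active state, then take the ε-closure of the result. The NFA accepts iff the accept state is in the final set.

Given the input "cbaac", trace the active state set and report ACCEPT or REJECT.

Answer: REJECT

Derivation:
start: ε-closure({0}) = {0,2,4,6,8}
'c' @ 1: {1,3,4,5,7,8,9}  ✓accept
'b' @ 2: {}  — state set empty
rest 'aac' ignored (set empty)
final: {}; accept 1 not in set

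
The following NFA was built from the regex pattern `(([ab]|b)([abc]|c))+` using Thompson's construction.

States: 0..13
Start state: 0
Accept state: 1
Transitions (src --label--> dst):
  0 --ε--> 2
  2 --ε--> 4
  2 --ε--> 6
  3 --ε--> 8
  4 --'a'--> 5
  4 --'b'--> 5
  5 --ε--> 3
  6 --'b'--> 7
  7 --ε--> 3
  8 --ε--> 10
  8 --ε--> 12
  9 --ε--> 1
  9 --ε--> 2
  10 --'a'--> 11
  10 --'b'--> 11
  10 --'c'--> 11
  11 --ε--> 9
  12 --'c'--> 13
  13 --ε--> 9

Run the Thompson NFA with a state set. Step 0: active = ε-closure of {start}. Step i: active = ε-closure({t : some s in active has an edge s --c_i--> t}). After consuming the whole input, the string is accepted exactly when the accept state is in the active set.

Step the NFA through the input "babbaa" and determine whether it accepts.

S₀ = ε-closure({0}) = {0,2,4,6}
'b' @ 1: {3,5,7,8,10,12}
'a' @ 2: {1,2,4,6,9,11}  ✓accept
'b' @ 3: {3,5,7,8,10,12}
'b' @ 4: {1,2,4,6,9,11}  ✓accept
'a' @ 5: {3,5,8,10,12}
'a' @ 6: {1,2,4,6,9,11}  ✓accept
after full input: {1,2,4,6,9,11}  (accept=1 in)

Answer: ACCEPT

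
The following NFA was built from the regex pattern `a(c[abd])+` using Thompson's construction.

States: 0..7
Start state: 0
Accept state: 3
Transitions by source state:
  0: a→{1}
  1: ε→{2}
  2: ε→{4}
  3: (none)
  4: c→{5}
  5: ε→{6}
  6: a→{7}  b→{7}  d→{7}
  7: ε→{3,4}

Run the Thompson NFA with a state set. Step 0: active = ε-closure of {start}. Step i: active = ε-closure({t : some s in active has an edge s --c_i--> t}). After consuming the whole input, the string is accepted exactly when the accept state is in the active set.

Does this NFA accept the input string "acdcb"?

start: ε-closure({0}) = {0}
'a' @ 1: {1,2,4}
'c' @ 2: {5,6}
'd' @ 3: {3,4,7}  (accept∈set)
'c' @ 4: {5,6}
'b' @ 5: {3,4,7}  (accept∈set)
after full input: {3,4,7}  (accept=3 in)

Answer: ACCEPT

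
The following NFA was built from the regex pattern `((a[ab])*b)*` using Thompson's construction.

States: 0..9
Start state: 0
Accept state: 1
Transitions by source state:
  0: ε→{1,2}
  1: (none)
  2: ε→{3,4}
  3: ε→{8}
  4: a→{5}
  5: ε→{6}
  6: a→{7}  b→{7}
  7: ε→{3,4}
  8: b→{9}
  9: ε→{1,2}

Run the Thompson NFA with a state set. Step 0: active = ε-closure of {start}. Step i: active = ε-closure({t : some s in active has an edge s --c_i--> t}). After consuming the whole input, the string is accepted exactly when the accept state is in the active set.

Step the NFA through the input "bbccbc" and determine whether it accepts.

Answer: REJECT

Steps:
initial (ε-close {0}): {0,1,2,3,4,8}
'b' @ 1: {1,2,3,4,8,9}  [accepting]
'b' @ 2: {1,2,3,4,8,9}  [accepting]
'c' @ 3: {}  — dead — no transitions
rest 'cbc' ignored (set empty)
final: {}; accept 1 not in set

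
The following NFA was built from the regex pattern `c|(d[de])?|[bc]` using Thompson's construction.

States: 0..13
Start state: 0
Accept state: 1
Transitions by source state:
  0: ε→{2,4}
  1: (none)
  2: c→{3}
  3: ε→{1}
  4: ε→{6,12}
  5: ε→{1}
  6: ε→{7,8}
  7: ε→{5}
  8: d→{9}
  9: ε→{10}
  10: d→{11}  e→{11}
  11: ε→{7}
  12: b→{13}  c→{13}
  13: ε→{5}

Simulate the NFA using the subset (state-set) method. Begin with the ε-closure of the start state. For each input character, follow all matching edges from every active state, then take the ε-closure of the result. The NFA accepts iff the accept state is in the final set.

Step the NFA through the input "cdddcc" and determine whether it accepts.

Answer: REJECT

Trace:
S₀ = ε-closure({0}) = {0,1,2,4,5,6,7,8,12}
'c' @ 1: {1,3,5,13}  [accepting]
'd' @ 2: {}  — dead — no transitions
rest 'ddcc' ignored (set empty)
after full input: {}  (accept=1 not in)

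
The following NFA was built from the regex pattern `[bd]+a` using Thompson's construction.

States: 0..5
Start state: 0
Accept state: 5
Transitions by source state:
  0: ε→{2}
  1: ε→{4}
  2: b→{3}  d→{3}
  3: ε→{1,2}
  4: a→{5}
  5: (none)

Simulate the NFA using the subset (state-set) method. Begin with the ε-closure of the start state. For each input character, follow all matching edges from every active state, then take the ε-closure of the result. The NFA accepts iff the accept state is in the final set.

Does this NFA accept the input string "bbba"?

initial (ε-close {0}): {0,2}
'b' @ 1: {1,2,3,4}
'b' @ 2: {1,2,3,4}
'b' @ 3: {1,2,3,4}
'a' @ 4: {5}  (accept∈set)
end set {5} — state 5 in

Answer: ACCEPT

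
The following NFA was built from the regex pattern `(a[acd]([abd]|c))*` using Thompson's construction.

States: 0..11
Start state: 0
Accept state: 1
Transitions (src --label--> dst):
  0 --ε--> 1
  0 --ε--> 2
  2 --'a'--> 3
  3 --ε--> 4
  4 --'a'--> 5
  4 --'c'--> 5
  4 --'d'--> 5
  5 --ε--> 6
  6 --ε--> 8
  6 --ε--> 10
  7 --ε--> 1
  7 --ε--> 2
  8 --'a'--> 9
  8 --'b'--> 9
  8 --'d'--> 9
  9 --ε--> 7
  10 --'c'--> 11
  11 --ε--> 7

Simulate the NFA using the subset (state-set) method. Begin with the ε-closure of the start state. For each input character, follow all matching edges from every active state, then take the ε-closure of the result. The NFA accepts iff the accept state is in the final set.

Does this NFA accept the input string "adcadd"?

Answer: ACCEPT

Steps:
S₀ = ε-closure({0}) = {0,1,2}
'a' @ 1: {3,4}
'd' @ 2: {5,6,8,10}
'c' @ 3: {1,2,7,11}  (accept∈set)
'a' @ 4: {3,4}
'd' @ 5: {5,6,8,10}
'd' @ 6: {1,2,7,9}  (accept∈set)
end set {1,2,7,9} — state 1 in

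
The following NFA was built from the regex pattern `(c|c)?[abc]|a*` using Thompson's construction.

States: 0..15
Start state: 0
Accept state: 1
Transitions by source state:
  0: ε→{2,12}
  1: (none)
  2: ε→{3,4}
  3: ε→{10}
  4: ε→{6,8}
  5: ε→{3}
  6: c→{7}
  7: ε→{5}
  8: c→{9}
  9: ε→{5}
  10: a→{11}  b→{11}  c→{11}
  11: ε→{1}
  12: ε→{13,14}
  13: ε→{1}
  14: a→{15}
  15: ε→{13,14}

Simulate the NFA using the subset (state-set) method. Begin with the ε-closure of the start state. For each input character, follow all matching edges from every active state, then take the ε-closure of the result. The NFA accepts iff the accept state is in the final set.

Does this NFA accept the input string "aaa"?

Answer: ACCEPT

Derivation:
S₀ = ε-closure({0}) = {0,1,2,3,4,6,8,10,12,13,14}
'a' @ 1: {1,11,13,14,15}  (accept∈set)
'a' @ 2: {1,13,14,15}  (accept∈set)
'a' @ 3: {1,13,14,15}  (accept∈set)
end set {1,13,14,15} — state 1 in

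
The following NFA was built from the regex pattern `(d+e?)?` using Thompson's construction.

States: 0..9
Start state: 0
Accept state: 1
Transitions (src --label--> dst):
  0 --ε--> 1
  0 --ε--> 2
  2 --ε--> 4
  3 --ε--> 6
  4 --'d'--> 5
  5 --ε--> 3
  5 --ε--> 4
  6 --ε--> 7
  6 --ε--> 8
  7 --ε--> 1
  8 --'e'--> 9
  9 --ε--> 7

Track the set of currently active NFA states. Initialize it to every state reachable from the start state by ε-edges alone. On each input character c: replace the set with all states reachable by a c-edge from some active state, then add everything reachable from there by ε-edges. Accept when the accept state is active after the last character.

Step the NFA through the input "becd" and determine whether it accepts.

Answer: REJECT

Trace:
S₀ = ε-closure({0}) = {0,1,2,4}
'b' @ 1: {}  — dead — no transitions
rest 'ecd' ignored (set empty)
final: {}; accept 1 not in set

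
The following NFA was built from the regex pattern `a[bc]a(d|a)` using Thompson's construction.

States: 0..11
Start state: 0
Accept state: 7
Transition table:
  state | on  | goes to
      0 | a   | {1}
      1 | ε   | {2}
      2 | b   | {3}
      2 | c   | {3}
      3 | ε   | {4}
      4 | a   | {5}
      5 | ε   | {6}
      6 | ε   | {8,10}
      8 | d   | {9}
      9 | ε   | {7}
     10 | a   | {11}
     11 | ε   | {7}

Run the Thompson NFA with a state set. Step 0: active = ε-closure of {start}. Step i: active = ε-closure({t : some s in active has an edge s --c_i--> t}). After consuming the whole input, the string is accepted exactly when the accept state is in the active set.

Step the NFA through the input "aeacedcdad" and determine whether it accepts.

S₀ = ε-closure({0}) = {0}
'a' @ 1: {1,2}
'e' @ 2: {}  — dead — no transitions
rest 'acedcdad' ignored (set empty)
final: {}; accept 7 not in set

Answer: REJECT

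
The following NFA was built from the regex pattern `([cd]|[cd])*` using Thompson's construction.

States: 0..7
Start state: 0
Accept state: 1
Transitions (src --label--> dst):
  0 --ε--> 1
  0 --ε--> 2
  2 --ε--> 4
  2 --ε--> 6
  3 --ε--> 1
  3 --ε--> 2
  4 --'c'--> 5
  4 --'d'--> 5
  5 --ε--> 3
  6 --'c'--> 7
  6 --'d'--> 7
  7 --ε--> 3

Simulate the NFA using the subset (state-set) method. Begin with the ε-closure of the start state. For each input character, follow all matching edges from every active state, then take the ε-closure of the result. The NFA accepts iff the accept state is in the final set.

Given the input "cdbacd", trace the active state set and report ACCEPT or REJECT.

Answer: REJECT

Derivation:
S₀ = ε-closure({0}) = {0,1,2,4,6}
'c' @ 1: {1,2,3,4,5,6,7}  (accept∈set)
'd' @ 2: {1,2,3,4,5,6,7}  (accept∈set)
'b' @ 3: {}  — state set empty
rest 'acd' ignored (set empty)
end set {} — state 1 not in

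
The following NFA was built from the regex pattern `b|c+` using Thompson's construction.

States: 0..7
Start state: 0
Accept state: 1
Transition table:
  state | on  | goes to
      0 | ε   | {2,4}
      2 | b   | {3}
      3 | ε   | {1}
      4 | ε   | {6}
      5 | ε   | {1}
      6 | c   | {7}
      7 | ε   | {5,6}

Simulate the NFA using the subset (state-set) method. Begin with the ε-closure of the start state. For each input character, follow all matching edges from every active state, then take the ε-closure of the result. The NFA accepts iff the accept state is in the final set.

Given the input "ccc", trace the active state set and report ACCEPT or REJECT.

S₀ = ε-closure({0}) = {0,2,4,6}
'c' @ 1: {1,5,6,7}  ✓accept
'c' @ 2: {1,5,6,7}  ✓accept
'c' @ 3: {1,5,6,7}  ✓accept
after full input: {1,5,6,7}  (accept=1 in)

Answer: ACCEPT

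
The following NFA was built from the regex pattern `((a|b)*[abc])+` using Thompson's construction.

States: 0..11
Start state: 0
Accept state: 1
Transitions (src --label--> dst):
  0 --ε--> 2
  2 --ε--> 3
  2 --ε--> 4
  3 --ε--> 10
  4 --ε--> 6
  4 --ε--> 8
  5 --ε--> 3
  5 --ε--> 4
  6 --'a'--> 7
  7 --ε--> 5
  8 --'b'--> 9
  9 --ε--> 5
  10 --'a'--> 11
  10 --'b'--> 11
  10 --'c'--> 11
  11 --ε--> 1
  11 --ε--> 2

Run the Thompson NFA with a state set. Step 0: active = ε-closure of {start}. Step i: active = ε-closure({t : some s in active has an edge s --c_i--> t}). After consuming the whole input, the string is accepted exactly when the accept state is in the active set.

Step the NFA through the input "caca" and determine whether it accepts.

Answer: ACCEPT

Derivation:
initial (ε-close {0}): {0,2,3,4,6,8,10}
'c' @ 1: {1,2,3,4,6,8,10,11}  ✓accept
'a' @ 2: {1,2,3,4,5,6,7,8,10,11}  ✓accept
'c' @ 3: {1,2,3,4,6,8,10,11}  ✓accept
'a' @ 4: {1,2,3,4,5,6,7,8,10,11}  ✓accept
final: {1,2,3,4,5,6,7,8,10,11}; accept 1 in set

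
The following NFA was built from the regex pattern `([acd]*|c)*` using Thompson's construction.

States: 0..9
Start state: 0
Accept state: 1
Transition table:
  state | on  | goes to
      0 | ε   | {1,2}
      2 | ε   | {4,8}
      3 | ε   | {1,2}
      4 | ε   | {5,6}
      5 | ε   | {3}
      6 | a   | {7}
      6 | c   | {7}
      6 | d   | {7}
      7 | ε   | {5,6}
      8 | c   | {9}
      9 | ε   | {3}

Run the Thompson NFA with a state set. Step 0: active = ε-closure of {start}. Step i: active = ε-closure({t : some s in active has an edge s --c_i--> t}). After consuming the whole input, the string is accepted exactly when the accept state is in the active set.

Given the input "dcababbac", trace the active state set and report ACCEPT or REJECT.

Answer: REJECT

Trace:
S₀ = ε-closure({0}) = {0,1,2,3,4,5,6,8}
'd' @ 1: {1,2,3,4,5,6,7,8}  ✓accept
'c' @ 2: {1,2,3,4,5,6,7,8,9}  ✓accept
'a' @ 3: {1,2,3,4,5,6,7,8}  ✓accept
'b' @ 4: {}  — no active states
rest 'abbac' ignored (set empty)
final: {}; accept 1 not in set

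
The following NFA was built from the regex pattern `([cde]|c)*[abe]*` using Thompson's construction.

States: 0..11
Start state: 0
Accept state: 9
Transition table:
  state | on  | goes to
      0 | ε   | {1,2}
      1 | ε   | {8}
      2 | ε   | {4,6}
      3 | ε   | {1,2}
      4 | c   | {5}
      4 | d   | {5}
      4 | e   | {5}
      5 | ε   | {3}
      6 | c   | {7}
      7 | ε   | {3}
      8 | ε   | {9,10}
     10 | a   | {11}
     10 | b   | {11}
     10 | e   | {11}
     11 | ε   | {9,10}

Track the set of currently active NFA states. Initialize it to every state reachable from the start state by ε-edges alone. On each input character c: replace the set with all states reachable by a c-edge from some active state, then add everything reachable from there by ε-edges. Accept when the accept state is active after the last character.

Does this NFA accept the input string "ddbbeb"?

Answer: ACCEPT

Derivation:
initial (ε-close {0}): {0,1,2,4,6,8,9,10}
'd' @ 1: {1,2,3,4,5,6,8,9,10}  ✓accept
'd' @ 2: {1,2,3,4,5,6,8,9,10}  ✓accept
'b' @ 3: {9,10,11}  ✓accept
'b' @ 4: {9,10,11}  ✓accept
'e' @ 5: {9,10,11}  ✓accept
'b' @ 6: {9,10,11}  ✓accept
final: {9,10,11}; accept 9 in set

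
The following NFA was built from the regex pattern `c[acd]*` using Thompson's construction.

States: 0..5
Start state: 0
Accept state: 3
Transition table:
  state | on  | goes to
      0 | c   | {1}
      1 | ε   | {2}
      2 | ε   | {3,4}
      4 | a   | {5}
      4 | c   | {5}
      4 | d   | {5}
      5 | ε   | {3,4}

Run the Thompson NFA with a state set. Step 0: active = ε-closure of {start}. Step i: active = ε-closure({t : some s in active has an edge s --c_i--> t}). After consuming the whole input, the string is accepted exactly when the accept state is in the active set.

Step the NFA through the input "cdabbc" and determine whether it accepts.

Answer: REJECT

Derivation:
start: ε-closure({0}) = {0}
'c' @ 1: {1,2,3,4}  (accept∈set)
'd' @ 2: {3,4,5}  (accept∈set)
'a' @ 3: {3,4,5}  (accept∈set)
'b' @ 4: {}  — state set empty
rest 'bc' ignored (set empty)
final: {}; accept 3 not in set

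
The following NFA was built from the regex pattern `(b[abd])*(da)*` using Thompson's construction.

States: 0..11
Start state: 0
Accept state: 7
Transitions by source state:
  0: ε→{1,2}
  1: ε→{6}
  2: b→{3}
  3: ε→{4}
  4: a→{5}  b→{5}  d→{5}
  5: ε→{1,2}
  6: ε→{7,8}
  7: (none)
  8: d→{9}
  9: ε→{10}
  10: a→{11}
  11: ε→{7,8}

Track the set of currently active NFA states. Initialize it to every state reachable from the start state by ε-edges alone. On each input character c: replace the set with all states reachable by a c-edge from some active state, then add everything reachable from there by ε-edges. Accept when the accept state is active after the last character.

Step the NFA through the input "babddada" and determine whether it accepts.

start: ε-closure({0}) = {0,1,2,6,7,8}
'b' @ 1: {3,4}
'a' @ 2: {1,2,5,6,7,8}  (accept∈set)
'b' @ 3: {3,4}
'd' @ 4: {1,2,5,6,7,8}  (accept∈set)
'd' @ 5: {9,10}
'a' @ 6: {7,8,11}  (accept∈set)
'd' @ 7: {9,10}
'a' @ 8: {7,8,11}  (accept∈set)
end set {7,8,11} — state 7 in

Answer: ACCEPT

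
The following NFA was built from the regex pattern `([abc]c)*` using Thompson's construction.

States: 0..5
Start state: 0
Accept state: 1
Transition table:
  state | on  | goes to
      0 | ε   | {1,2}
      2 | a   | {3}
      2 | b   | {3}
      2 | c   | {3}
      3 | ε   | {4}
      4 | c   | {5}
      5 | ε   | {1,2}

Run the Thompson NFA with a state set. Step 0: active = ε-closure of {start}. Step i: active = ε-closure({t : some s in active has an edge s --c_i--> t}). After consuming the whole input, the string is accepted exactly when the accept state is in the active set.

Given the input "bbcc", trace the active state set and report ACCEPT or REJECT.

Answer: REJECT

Trace:
initial (ε-close {0}): {0,1,2}
'b' @ 1: {3,4}
'b' @ 2: {}  — state set empty
rest 'cc' ignored (set empty)
final: {}; accept 1 not in set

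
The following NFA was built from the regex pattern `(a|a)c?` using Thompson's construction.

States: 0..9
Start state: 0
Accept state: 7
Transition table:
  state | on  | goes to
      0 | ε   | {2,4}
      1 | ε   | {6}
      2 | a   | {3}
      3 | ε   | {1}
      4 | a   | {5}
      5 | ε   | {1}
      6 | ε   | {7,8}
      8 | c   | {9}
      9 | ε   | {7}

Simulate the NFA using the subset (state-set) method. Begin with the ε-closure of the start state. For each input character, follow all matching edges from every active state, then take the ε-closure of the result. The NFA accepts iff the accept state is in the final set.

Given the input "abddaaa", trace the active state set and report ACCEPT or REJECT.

Answer: REJECT

Steps:
S₀ = ε-closure({0}) = {0,2,4}
'a' @ 1: {1,3,5,6,7,8}  (accept∈set)
'b' @ 2: {}  — state set empty
rest 'ddaaa' ignored (set empty)
after full input: {}  (accept=7 not in)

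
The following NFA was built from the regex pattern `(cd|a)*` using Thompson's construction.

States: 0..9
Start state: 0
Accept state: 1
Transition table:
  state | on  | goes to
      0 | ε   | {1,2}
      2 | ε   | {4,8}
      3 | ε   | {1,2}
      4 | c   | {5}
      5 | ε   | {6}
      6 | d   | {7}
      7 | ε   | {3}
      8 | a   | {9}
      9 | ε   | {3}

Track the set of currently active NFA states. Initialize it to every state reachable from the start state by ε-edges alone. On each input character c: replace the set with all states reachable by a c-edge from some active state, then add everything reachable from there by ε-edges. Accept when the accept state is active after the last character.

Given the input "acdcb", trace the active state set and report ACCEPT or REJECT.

initial (ε-close {0}): {0,1,2,4,8}
'a' @ 1: {1,2,3,4,8,9}  (accept∈set)
'c' @ 2: {5,6}
'd' @ 3: {1,2,3,4,7,8}  (accept∈set)
'c' @ 4: {5,6}
'b' @ 5: {}  — dead — no transitions
end set {} — state 1 not in

Answer: REJECT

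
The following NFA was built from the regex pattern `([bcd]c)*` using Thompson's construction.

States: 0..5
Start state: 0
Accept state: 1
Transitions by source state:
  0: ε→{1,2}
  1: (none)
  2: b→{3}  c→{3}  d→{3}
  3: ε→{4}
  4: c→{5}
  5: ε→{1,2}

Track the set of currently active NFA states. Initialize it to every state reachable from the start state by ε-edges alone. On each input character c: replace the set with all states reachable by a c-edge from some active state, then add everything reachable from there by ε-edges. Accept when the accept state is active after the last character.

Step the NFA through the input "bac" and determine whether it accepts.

Answer: REJECT

Derivation:
initial (ε-close {0}): {0,1,2}
'b' @ 1: {3,4}
'a' @ 2: {}  — state set empty
rest 'c' ignored (set empty)
end set {} — state 1 not in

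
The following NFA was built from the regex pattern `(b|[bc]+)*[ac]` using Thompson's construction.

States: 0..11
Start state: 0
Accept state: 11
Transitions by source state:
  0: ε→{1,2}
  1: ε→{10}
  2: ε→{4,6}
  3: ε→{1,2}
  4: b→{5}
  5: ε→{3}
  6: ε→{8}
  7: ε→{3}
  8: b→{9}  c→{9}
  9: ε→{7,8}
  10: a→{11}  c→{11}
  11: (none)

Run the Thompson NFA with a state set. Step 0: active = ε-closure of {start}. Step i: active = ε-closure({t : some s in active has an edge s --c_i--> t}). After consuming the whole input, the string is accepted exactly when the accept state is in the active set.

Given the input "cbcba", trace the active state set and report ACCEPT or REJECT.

initial (ε-close {0}): {0,1,2,4,6,8,10}
'c' @ 1: {1,2,3,4,6,7,8,9,10,11}  [accepting]
'b' @ 2: {1,2,3,4,5,6,7,8,9,10}
'c' @ 3: {1,2,3,4,6,7,8,9,10,11}  [accepting]
'b' @ 4: {1,2,3,4,5,6,7,8,9,10}
'a' @ 5: {11}  [accepting]
final: {11}; accept 11 in set

Answer: ACCEPT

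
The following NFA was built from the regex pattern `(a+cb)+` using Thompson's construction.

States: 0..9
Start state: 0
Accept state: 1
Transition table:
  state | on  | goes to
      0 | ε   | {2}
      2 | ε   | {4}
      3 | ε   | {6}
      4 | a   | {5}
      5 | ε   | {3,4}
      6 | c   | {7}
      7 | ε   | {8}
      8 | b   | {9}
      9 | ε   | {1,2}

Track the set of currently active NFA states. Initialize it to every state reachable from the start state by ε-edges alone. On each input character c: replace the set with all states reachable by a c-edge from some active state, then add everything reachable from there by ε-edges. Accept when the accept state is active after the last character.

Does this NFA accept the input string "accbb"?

Answer: REJECT

Derivation:
S₀ = ε-closure({0}) = {0,2,4}
'a' @ 1: {3,4,5,6}
'c' @ 2: {7,8}
'c' @ 3: {}  — state set empty
rest 'bb' ignored (set empty)
after full input: {}  (accept=1 not in)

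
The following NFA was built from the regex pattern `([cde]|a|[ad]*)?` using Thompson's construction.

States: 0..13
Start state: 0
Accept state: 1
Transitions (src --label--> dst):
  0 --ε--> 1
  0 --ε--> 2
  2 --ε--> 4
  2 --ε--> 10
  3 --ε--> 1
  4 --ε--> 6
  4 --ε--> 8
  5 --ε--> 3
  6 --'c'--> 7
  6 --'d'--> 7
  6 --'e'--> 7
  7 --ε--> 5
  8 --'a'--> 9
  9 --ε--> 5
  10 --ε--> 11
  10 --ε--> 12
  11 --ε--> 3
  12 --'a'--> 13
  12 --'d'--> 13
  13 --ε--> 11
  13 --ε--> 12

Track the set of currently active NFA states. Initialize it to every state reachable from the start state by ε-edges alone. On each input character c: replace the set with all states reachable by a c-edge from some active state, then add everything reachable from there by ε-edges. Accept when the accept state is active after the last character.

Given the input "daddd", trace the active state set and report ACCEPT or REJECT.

start: ε-closure({0}) = {0,1,2,3,4,6,8,10,11,12}
'd' @ 1: {1,3,5,7,11,12,13}  [accepting]
'a' @ 2: {1,3,11,12,13}  [accepting]
'd' @ 3: {1,3,11,12,13}  [accepting]
'd' @ 4: {1,3,11,12,13}  [accepting]
'd' @ 5: {1,3,11,12,13}  [accepting]
final: {1,3,11,12,13}; accept 1 in set

Answer: ACCEPT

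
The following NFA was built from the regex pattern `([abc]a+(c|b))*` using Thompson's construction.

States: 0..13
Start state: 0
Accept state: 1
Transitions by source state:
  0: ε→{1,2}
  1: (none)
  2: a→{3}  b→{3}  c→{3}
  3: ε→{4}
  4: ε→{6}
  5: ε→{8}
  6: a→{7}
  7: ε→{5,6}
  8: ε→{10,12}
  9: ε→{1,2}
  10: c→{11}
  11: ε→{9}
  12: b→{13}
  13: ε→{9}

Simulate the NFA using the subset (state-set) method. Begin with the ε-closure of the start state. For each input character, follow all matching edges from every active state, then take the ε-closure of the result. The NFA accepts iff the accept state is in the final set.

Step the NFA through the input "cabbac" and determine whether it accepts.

Answer: ACCEPT

Steps:
initial (ε-close {0}): {0,1,2}
'c' @ 1: {3,4,6}
'a' @ 2: {5,6,7,8,10,12}
'b' @ 3: {1,2,9,13}  (accept∈set)
'b' @ 4: {3,4,6}
'a' @ 5: {5,6,7,8,10,12}
'c' @ 6: {1,2,9,11}  (accept∈set)
end set {1,2,9,11} — state 1 in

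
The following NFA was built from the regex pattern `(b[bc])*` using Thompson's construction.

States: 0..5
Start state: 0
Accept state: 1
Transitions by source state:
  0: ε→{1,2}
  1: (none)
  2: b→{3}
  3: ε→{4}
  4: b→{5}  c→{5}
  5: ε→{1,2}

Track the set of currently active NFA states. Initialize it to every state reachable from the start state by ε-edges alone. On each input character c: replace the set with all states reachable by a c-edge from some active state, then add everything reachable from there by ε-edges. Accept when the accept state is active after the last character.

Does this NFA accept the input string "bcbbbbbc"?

Answer: ACCEPT

Trace:
S₀ = ε-closure({0}) = {0,1,2}
'b' @ 1: {3,4}
'c' @ 2: {1,2,5}  (accept∈set)
'b' @ 3: {3,4}
'b' @ 4: {1,2,5}  (accept∈set)
'b' @ 5: {3,4}
'b' @ 6: {1,2,5}  (accept∈set)
'b' @ 7: {3,4}
'c' @ 8: {1,2,5}  (accept∈set)
end set {1,2,5} — state 1 in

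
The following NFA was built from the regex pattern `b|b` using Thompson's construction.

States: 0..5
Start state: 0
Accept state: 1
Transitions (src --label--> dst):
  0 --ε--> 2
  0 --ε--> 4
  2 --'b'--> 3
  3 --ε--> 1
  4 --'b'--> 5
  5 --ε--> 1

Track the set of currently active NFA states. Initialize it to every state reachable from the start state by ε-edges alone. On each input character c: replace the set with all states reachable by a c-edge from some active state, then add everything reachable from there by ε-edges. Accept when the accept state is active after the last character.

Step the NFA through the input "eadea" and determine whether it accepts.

Answer: REJECT

Trace:
start: ε-closure({0}) = {0,2,4}
'e' @ 1: {}  — state set empty
rest 'adea' ignored (set empty)
end set {} — state 1 not in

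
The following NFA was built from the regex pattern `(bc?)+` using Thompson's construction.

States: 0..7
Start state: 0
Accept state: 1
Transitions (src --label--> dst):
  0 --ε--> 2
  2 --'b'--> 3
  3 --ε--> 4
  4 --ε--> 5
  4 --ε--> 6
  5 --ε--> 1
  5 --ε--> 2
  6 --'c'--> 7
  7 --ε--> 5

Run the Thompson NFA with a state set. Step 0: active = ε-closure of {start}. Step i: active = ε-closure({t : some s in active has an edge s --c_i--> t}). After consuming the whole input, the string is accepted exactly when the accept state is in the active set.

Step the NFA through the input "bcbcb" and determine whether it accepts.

Answer: ACCEPT

Trace:
S₀ = ε-closure({0}) = {0,2}
'b' @ 1: {1,2,3,4,5,6}  (accept∈set)
'c' @ 2: {1,2,5,7}  (accept∈set)
'b' @ 3: {1,2,3,4,5,6}  (accept∈set)
'c' @ 4: {1,2,5,7}  (accept∈set)
'b' @ 5: {1,2,3,4,5,6}  (accept∈set)
end set {1,2,3,4,5,6} — state 1 in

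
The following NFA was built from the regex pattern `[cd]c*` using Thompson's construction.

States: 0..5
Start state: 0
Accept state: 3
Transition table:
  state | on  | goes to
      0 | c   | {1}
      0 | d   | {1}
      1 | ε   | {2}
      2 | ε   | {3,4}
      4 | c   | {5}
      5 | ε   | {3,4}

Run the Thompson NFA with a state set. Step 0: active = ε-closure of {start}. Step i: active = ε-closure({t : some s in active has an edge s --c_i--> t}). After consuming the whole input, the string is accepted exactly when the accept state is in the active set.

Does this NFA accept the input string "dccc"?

Answer: ACCEPT

Derivation:
start: ε-closure({0}) = {0}
'd' @ 1: {1,2,3,4}  [accepting]
'c' @ 2: {3,4,5}  [accepting]
'c' @ 3: {3,4,5}  [accepting]
'c' @ 4: {3,4,5}  [accepting]
end set {3,4,5} — state 3 in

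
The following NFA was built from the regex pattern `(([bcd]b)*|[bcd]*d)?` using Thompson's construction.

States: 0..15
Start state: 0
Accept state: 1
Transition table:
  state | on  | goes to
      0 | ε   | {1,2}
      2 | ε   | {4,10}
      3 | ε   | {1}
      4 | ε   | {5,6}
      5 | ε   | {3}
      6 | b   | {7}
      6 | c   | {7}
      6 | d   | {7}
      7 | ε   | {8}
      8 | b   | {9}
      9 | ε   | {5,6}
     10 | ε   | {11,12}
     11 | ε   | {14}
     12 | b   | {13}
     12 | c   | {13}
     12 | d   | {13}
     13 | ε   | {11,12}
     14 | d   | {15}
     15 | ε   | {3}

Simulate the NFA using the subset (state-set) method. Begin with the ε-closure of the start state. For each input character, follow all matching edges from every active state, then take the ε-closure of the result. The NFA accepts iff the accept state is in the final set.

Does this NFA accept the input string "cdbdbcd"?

Answer: ACCEPT

Derivation:
initial (ε-close {0}): {0,1,2,3,4,5,6,10,11,12,14}
'c' @ 1: {7,8,11,12,13,14}
'd' @ 2: {1,3,11,12,13,14,15}  [accepting]
'b' @ 3: {11,12,13,14}
'd' @ 4: {1,3,11,12,13,14,15}  [accepting]
'b' @ 5: {11,12,13,14}
'c' @ 6: {11,12,13,14}
'd' @ 7: {1,3,11,12,13,14,15}  [accepting]
end set {1,3,11,12,13,14,15} — state 1 in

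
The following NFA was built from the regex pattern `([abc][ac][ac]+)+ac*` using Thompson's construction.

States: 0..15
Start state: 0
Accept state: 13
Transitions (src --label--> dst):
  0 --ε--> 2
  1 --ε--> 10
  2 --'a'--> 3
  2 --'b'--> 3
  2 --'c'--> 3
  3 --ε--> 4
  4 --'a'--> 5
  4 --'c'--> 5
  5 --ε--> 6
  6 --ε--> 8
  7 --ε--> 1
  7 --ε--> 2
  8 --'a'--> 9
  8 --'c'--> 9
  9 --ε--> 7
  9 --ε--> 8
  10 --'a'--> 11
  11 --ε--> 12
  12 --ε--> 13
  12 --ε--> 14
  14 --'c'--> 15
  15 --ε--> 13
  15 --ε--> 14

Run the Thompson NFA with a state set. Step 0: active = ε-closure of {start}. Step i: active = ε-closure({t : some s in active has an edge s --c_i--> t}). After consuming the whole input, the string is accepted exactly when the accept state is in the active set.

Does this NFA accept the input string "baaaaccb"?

Answer: REJECT

Steps:
start: ε-closure({0}) = {0,2}
'b' @ 1: {3,4}
'a' @ 2: {5,6,8}
'a' @ 3: {1,2,7,8,9,10}
'a' @ 4: {1,2,3,4,7,8,9,10,11,12,13,14}  ✓accept
'a' @ 5: {1,2,3,4,5,6,7,8,9,10,11,12,13,14}  ✓accept
'c' @ 6: {1,2,3,4,5,6,7,8,9,10,13,14,15}  ✓accept
'c' @ 7: {1,2,3,4,5,6,7,8,9,10,13,14,15}  ✓accept
'b' @ 8: {3,4}
end set {3,4} — state 13 not in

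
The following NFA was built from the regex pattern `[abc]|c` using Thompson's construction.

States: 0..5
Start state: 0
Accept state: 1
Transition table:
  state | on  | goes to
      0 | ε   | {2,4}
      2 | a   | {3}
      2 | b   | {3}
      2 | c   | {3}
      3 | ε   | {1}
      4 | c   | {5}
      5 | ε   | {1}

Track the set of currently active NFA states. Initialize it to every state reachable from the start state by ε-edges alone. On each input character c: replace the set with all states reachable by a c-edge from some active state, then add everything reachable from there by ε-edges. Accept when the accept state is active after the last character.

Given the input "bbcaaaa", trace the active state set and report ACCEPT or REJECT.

Answer: REJECT

Derivation:
S₀ = ε-closure({0}) = {0,2,4}
'b' @ 1: {1,3}  ✓accept
'b' @ 2: {}  — no active states
rest 'caaaa' ignored (set empty)
final: {}; accept 1 not in set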